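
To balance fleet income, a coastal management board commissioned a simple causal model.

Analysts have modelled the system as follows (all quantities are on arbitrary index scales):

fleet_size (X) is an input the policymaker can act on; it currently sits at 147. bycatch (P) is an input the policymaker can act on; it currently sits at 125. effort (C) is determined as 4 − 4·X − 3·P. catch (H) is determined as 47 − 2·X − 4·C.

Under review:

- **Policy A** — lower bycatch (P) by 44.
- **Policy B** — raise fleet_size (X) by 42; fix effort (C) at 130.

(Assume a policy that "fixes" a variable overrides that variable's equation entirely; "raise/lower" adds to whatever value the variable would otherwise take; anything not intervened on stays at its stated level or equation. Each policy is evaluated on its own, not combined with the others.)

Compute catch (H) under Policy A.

3061

Policy A (P − 44):
  X = 147
  P = 125 − 44 = 81
  C = 4 − 4·147 − 3·81 = -827
  H = 47 − 2·147 − 4·(-827) = 3061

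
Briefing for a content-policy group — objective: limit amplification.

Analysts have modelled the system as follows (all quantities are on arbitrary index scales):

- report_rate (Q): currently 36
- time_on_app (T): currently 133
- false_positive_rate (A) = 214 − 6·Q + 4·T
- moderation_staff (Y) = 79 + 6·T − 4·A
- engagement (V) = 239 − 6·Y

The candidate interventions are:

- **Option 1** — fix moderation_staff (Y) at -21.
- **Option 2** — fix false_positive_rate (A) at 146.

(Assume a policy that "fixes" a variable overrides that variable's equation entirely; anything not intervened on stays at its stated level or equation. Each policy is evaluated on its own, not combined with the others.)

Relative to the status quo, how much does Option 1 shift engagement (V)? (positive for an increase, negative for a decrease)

Baseline:
  Q = 36
  T = 133
  A = 214 − 6·36 + 4·133 = 530
  Y = 79 + 6·133 − 4·530 = -1243
  V = 239 − 6·(-1243) = 7697
Option 1 (Y := -21):
  Q = 36
  T = 133
  A = 214 − 6·36 + 4·133 = 530
  Y = -21
  V = 239 − 6·(-21) = 365
Change in V: 365 − 7697 = -7332

-7332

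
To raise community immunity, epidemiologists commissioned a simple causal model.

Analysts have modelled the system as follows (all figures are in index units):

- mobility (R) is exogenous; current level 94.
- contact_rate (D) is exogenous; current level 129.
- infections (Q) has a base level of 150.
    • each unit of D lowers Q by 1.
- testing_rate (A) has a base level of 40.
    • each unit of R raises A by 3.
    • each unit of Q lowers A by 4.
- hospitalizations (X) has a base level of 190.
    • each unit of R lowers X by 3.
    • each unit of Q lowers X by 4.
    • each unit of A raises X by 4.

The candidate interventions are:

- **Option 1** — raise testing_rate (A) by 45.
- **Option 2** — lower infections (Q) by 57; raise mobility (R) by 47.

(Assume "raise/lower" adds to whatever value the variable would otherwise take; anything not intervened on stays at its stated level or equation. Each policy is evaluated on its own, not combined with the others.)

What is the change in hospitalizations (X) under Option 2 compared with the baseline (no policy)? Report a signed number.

1563

Baseline:
  R = 94
  D = 129
  Q = 150 − 129 = 21
  A = 40 + 3·94 − 4·21 = 238
  X = 190 − 3·94 − 4·21 + 4·238 = 776
Option 2 (Q − 57, R + 47):
  R = 94 + 47 = 141
  D = 129
  Q = 150 − 129 (−57 from intervention) = -36
  A = 40 + 3·141 − 4·(-36) = 607
  X = 190 − 3·141 − 4·(-36) + 4·607 = 2339
Change in X: 2339 − 776 = 1563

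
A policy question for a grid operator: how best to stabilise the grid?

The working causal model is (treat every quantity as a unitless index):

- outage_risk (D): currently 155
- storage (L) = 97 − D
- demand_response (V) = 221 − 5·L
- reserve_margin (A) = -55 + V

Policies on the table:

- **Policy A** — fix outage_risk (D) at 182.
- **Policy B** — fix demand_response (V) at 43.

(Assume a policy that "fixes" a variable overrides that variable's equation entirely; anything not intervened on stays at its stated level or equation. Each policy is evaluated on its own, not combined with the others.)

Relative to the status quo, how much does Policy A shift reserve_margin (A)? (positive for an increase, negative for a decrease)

135

Baseline:
  D = 155
  L = 97 − 155 = -58
  V = 221 − 5·(-58) = 511
  A = -55 + 511 = 456
Policy A (D := 182):
  D = 182
  L = 97 − 182 = -85
  V = 221 − 5·(-85) = 646
  A = -55 + 646 = 591
Change in A: 591 − 456 = 135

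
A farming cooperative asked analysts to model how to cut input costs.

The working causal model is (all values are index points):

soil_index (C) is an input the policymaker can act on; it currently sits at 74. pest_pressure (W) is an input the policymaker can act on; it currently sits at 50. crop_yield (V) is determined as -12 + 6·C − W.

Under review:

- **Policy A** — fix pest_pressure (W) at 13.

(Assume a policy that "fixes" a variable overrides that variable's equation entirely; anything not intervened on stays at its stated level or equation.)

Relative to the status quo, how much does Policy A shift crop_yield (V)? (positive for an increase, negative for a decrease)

Baseline:
  C = 74
  W = 50
  V = -12 + 6·74 − 50 = 382
Policy A (W := 13):
  C = 74
  W = 13
  V = -12 + 6·74 − 13 = 419
Change in V: 419 − 382 = 37

37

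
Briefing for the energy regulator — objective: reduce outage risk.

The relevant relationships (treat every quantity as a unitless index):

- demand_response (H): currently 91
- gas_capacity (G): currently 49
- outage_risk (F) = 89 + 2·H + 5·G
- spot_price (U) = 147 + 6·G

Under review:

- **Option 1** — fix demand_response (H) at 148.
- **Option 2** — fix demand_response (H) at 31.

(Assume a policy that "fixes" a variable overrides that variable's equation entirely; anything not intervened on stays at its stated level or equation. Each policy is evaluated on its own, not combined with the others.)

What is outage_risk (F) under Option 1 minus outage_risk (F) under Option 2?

234

Option 1 (H := 148):
  H = 148
  G = 49
  F = 89 + 2·148 + 5·49 = 630
Option 2 (H := 31):
  H = 31
  G = 49
  F = 89 + 2·31 + 5·49 = 396
F: 630 − 396 = 234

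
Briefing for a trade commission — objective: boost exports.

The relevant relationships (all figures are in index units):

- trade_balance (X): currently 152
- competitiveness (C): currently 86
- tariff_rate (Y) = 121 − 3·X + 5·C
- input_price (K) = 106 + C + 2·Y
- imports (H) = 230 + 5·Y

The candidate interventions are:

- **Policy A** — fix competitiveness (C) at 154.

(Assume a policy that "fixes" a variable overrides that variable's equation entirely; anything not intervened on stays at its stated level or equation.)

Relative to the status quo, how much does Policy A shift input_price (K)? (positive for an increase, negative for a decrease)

748

Baseline:
  X = 152
  C = 86
  Y = 121 − 3·152 + 5·86 = 95
  K = 106 + 86 + 2·95 = 382
Policy A (C := 154):
  X = 152
  C = 154
  Y = 121 − 3·152 + 5·154 = 435
  K = 106 + 154 + 2·435 = 1130
Change in K: 1130 − 382 = 748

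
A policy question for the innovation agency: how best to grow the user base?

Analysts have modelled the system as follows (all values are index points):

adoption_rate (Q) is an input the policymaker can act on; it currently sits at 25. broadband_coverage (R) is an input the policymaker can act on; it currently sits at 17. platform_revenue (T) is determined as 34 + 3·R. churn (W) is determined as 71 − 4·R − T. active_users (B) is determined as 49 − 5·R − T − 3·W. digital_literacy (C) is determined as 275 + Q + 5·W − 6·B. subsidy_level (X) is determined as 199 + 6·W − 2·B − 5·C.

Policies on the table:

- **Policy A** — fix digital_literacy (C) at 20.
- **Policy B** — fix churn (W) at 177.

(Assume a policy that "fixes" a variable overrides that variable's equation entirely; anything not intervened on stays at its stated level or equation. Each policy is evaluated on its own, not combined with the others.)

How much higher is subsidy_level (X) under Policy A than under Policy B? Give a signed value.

22277

Policy A (C := 20):
  Q = 25
  R = 17
  T = 34 + 3·17 = 85
  W = 71 − 4·17 − 85 = -82
  B = 49 − 5·17 − 85 − 3·(-82) = 125
  C = 20
  X = 199 + 6·(-82) − 2·125 − 5·20 = -643
Policy B (W := 177):
  Q = 25
  R = 17
  T = 34 + 3·17 = 85
  W = 177
  B = 49 − 5·17 − 85 − 3·177 = -652
  C = 275 + 25 + 5·177 − 6·(-652) = 5097
  X = 199 + 6·177 − 2·(-652) − 5·5097 = -22920
X: -643 − (-22920) = 22277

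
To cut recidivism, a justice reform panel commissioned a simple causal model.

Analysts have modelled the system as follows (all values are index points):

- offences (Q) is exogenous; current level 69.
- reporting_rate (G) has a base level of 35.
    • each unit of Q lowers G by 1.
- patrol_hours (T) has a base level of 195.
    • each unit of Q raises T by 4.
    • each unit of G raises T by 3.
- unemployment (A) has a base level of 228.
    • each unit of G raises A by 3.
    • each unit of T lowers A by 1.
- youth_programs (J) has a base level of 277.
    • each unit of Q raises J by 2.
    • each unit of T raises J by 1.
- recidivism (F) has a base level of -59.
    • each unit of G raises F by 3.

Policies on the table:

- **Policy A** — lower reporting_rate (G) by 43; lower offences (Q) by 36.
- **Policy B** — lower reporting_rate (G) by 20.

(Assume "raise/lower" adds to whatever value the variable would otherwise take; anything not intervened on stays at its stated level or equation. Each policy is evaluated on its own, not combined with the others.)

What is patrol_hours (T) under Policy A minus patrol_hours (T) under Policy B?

-105

Policy A (G − 43, Q − 36):
  Q = 69 − 36 = 33
  G = 35 − 33 (−43 from intervention) = -41
  T = 195 + 4·33 + 3·(-41) = 204
Policy B (G − 20):
  Q = 69
  G = 35 − 69 (−20 from intervention) = -54
  T = 195 + 4·69 + 3·(-54) = 309
T: 204 − 309 = -105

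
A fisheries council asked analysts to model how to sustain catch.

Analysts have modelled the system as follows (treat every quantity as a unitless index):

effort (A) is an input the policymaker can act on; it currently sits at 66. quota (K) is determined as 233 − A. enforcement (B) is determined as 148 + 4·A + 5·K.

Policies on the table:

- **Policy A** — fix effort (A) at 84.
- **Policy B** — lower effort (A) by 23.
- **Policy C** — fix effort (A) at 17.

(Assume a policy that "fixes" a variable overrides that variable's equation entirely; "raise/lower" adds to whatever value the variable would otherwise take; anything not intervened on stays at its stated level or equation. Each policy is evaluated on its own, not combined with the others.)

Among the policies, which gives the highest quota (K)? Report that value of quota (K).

Policy A (A := 84):
  A = 84
  K = 233 − 84 = 149
Policy B (A − 23):
  A = 66 − 23 = 43
  K = 233 − 43 = 190
Policy C (A := 17):
  A = 17
  K = 233 − 17 = 216
Comparing — Policy A: K=149, Policy B: K=190, Policy C: K=216. Highest is 216 (Policy C).

216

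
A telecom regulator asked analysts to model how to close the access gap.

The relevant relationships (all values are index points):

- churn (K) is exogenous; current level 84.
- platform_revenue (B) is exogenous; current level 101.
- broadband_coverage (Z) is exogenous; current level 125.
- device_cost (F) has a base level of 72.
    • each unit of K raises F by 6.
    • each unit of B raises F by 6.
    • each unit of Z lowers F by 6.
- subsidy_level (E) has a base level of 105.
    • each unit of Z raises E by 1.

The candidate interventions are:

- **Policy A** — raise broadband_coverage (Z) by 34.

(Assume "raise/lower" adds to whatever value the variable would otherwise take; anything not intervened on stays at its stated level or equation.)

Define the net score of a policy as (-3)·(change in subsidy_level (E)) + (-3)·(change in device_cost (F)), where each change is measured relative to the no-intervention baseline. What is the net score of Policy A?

510

Baseline:
  K = 84
  B = 101
  Z = 125
  F = 72 + 6·84 + 6·101 − 6·125 = 432
  E = 105 + 125 = 230
Policy A (Z + 34):
  K = 84
  B = 101
  Z = 125 + 34 = 159
  F = 72 + 6·84 + 6·101 − 6·159 = 228
  E = 105 + 159 = 264
ΔE = 264 − 230 = 34; ΔF = 228 − 432 = -204
Score = (-3)·34 + (-3)·(-204) = 510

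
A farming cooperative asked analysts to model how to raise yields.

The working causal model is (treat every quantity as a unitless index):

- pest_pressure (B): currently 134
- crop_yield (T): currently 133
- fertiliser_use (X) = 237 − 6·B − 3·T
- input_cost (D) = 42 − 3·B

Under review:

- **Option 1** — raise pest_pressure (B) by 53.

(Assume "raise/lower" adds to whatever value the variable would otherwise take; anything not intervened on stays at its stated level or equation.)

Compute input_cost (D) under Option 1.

-519

Option 1 (B + 53):
  B = 134 + 53 = 187
  D = 42 − 3·187 = -519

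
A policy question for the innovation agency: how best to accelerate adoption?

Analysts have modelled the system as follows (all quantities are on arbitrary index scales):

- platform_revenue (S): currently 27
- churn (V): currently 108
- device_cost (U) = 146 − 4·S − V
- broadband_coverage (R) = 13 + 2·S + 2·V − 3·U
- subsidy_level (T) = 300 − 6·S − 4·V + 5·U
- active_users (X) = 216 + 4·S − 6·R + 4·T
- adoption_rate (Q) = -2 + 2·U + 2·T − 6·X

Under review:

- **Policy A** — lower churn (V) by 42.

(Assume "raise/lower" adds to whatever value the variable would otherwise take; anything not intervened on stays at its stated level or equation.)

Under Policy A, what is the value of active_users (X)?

Policy A (V − 42):
  S = 27
  V = 108 − 42 = 66
  U = 146 − 4·27 − 66 = -28
  R = 13 + 2·27 + 2·66 − 3·(-28) = 283
  T = 300 − 6·27 − 4·66 + 5·(-28) = -266
  X = 216 + 4·27 − 6·283 + 4·(-266) = -2438

-2438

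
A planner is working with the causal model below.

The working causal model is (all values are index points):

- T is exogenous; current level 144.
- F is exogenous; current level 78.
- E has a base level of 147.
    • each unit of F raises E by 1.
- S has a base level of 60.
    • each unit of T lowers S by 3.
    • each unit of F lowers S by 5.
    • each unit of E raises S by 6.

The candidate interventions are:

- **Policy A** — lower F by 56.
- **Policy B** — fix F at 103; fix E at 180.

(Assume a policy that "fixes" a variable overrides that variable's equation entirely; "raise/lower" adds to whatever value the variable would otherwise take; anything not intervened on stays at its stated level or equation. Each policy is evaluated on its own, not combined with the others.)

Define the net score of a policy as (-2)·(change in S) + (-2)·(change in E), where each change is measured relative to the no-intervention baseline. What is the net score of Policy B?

Baseline:
  T = 144
  F = 78
  E = 147 + 78 = 225
  S = 60 − 3·144 − 5·78 + 6·225 = 588
Policy B (F := 103, E := 180):
  T = 144
  F = 103
  E = 180
  S = 60 − 3·144 − 5·103 + 6·180 = 193
ΔS = 193 − 588 = -395; ΔE = 180 − 225 = -45
Score = (-2)·(-395) + (-2)·(-45) = 880

880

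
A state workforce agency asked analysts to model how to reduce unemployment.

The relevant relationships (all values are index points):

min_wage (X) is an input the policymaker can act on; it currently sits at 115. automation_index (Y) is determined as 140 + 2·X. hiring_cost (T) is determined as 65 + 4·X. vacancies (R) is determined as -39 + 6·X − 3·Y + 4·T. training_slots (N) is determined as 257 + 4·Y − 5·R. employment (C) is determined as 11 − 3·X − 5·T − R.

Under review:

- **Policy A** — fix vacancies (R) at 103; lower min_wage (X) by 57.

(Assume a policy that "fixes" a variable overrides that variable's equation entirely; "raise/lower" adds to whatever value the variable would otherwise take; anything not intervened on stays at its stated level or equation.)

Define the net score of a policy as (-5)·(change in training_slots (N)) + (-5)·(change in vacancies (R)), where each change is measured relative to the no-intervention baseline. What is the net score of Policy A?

Baseline:
  X = 115
  Y = 140 + 2·115 = 370
  T = 65 + 4·115 = 525
  R = -39 + 6·115 − 3·370 + 4·525 = 1641
  N = 257 + 4·370 − 5·1641 = -6468
Policy A (R := 103, X − 57):
  X = 115 − 57 = 58
  Y = 140 + 2·58 = 256
  T = 65 + 4·58 = 297
  R = 103
  N = 257 + 4·256 − 5·103 = 766
ΔN = 766 − (-6468) = 7234; ΔR = 103 − 1641 = -1538
Score = (-5)·7234 + (-5)·(-1538) = -28480

-28480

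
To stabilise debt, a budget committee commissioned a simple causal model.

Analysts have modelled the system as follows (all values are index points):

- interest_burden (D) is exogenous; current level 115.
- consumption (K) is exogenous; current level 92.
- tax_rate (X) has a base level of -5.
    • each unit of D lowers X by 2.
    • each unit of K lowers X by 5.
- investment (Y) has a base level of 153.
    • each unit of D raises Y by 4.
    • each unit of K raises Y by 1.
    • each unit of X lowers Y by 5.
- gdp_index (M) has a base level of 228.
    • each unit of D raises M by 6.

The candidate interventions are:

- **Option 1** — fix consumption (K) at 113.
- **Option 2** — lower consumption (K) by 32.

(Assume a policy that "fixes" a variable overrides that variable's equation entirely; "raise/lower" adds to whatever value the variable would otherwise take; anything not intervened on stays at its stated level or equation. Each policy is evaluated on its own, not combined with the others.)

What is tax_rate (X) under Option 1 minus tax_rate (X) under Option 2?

Option 1 (K := 113):
  D = 115
  K = 113
  X = -5 − 2·115 − 5·113 = -800
Option 2 (K − 32):
  D = 115
  K = 92 − 32 = 60
  X = -5 − 2·115 − 5·60 = -535
X: -800 − (-535) = -265

-265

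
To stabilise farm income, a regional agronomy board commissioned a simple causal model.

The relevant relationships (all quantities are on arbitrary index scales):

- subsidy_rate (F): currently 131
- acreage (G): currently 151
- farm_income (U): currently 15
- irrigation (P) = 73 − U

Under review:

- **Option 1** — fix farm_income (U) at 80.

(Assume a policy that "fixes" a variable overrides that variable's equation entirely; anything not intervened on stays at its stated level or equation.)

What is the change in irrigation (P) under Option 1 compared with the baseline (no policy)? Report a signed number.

Baseline:
  U = 15
  P = 73 − 15 = 58
Option 1 (U := 80):
  U = 80
  P = 73 − 80 = -7
Change in P: -7 − 58 = -65

-65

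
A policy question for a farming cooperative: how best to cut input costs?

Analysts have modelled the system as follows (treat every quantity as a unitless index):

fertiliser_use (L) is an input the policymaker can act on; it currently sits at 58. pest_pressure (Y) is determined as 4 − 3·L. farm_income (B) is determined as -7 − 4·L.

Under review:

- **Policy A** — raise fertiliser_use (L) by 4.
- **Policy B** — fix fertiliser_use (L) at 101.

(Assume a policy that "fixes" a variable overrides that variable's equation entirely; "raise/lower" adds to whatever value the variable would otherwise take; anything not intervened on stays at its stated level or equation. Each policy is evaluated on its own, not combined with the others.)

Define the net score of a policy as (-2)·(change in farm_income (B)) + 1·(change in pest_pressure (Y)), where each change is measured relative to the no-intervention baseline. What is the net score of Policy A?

Baseline:
  L = 58
  Y = 4 − 3·58 = -170
  B = -7 − 4·58 = -239
Policy A (L + 4):
  L = 58 + 4 = 62
  Y = 4 − 3·62 = -182
  B = -7 − 4·62 = -255
ΔB = -255 − (-239) = -16; ΔY = -182 − (-170) = -12
Score = (-2)·(-16) + 1·(-12) = 20

20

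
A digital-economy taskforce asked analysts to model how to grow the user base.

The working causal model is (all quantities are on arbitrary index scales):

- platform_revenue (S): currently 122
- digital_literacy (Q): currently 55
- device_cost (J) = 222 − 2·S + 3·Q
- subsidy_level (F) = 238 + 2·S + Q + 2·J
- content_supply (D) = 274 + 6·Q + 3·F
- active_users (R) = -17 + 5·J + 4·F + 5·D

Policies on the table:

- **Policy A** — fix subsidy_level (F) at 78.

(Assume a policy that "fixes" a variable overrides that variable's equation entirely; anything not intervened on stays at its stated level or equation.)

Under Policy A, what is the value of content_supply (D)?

838

Policy A (F := 78):
  S = 122
  Q = 55
  J = 222 − 2·122 + 3·55 = 143
  F = 78
  D = 274 + 6·55 + 3·78 = 838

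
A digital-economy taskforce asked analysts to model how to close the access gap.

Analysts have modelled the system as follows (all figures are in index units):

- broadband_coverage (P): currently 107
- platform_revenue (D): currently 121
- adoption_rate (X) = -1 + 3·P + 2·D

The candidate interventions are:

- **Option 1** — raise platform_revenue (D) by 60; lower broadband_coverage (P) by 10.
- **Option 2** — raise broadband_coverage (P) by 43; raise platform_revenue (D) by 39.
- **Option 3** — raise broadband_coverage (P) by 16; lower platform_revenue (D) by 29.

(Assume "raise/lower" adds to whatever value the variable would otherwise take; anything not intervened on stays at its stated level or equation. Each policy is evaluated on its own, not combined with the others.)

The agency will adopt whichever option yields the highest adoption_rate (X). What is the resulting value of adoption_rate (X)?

Option 1 (D + 60, P − 10):
  P = 107 − 10 = 97
  D = 121 + 60 = 181
  X = -1 + 3·97 + 2·181 = 652
Option 2 (P + 43, D + 39):
  P = 107 + 43 = 150
  D = 121 + 39 = 160
  X = -1 + 3·150 + 2·160 = 769
Option 3 (P + 16, D − 29):
  P = 107 + 16 = 123
  D = 121 − 29 = 92
  X = -1 + 3·123 + 2·92 = 552
Comparing — Option 1: X=652, Option 2: X=769, Option 3: X=552. Highest is 769 (Option 2).

769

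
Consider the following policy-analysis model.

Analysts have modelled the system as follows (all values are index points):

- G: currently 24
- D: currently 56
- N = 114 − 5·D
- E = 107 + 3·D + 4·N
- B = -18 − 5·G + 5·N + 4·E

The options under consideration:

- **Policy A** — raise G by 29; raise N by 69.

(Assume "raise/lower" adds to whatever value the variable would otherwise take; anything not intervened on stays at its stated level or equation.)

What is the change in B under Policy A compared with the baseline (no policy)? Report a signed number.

1304

Baseline:
  G = 24
  D = 56
  N = 114 − 5·56 = -166
  E = 107 + 3·56 + 4·(-166) = -389
  B = -18 − 5·24 + 5·(-166) + 4·(-389) = -2524
Policy A (G + 29, N + 69):
  G = 24 + 29 = 53
  D = 56
  N = 114 − 5·56 (+69 from intervention) = -97
  E = 107 + 3·56 + 4·(-97) = -113
  B = -18 − 5·53 + 5·(-97) + 4·(-113) = -1220
Change in B: -1220 − (-2524) = 1304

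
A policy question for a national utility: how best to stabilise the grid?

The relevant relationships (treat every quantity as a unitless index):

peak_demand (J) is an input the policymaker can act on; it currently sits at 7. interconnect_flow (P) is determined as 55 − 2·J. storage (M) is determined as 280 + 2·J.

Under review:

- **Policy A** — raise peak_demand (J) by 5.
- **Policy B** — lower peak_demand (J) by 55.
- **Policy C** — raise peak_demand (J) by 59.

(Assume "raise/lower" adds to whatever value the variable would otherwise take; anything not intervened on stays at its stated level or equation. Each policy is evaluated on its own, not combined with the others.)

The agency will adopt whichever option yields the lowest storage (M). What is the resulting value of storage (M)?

Policy A (J + 5):
  J = 7 + 5 = 12
  M = 280 + 2·12 = 304
Policy B (J − 55):
  J = 7 − 55 = -48
  M = 280 + 2·(-48) = 184
Policy C (J + 59):
  J = 7 + 59 = 66
  M = 280 + 2·66 = 412
Comparing — Policy A: M=304, Policy B: M=184, Policy C: M=412. Lowest is 184 (Policy B).

184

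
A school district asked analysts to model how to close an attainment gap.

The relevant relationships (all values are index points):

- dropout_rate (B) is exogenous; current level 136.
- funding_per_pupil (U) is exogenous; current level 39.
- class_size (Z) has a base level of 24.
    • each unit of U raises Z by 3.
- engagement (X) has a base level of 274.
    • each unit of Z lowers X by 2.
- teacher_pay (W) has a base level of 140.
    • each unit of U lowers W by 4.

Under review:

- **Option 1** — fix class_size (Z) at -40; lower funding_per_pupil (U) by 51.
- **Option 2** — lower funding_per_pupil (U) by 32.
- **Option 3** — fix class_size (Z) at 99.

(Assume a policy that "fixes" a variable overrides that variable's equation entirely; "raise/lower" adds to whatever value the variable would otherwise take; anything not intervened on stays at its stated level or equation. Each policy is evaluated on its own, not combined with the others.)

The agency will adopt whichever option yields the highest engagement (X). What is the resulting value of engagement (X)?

354

Option 1 (Z := -40, U − 51):
  U = 39 − 51 = -12
  Z = -40
  X = 274 − 2·(-40) = 354
Option 2 (U − 32):
  U = 39 − 32 = 7
  Z = 24 + 3·7 = 45
  X = 274 − 2·45 = 184
Option 3 (Z := 99):
  U = 39
  Z = 99
  X = 274 − 2·99 = 76
Comparing — Option 1: X=354, Option 2: X=184, Option 3: X=76. Highest is 354 (Option 1).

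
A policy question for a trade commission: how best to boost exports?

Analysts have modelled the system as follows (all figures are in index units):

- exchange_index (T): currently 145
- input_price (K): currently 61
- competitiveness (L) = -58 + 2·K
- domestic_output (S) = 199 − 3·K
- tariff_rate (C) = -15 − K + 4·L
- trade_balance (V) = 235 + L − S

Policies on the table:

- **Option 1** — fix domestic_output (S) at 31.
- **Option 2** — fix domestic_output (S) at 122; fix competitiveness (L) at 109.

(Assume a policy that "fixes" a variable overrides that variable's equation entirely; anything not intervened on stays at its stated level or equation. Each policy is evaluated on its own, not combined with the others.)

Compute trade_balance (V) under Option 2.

222

Option 2 (S := 122, L := 109):
  K = 61
  L = 109
  S = 122
  V = 235 + 109 − 122 = 222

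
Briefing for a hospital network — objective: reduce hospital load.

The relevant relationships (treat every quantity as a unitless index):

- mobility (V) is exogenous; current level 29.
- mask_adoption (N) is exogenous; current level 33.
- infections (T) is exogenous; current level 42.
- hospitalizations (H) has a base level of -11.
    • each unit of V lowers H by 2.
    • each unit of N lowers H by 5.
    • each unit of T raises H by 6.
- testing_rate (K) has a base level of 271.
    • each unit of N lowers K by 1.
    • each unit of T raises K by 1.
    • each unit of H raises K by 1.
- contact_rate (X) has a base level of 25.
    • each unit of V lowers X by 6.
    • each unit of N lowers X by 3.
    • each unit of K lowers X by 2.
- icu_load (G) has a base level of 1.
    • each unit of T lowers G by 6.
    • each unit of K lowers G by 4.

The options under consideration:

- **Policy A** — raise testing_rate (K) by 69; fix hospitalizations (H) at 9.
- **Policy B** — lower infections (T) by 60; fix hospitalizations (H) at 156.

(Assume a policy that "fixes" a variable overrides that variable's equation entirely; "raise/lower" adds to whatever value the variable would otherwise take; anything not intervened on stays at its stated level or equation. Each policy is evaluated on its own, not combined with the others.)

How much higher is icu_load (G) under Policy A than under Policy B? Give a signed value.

Policy A (K + 69, H := 9):
  V = 29
  N = 33
  T = 42
  H = 9
  K = 271 − 33 + 42 + 9 (+69 from intervention) = 358
  G = 1 − 6·42 − 4·358 = -1683
Policy B (T − 60, H := 156):
  V = 29
  N = 33
  T = 42 − 60 = -18
  H = 156
  K = 271 − 33 + (-18) + 156 = 376
  G = 1 − 6·(-18) − 4·376 = -1395
G: -1683 − (-1395) = -288

-288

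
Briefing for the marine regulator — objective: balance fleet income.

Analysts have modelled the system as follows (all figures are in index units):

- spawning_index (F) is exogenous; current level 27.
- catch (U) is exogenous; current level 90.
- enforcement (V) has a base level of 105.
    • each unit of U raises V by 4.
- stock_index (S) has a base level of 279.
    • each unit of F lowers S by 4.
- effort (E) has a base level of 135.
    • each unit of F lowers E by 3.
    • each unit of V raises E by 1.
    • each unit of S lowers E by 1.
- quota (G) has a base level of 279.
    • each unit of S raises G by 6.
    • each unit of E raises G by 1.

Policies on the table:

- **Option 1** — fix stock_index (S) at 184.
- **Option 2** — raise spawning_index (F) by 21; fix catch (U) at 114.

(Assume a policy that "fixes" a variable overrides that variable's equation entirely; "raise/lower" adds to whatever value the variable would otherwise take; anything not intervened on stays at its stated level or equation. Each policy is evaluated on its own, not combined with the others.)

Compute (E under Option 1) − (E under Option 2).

Option 1 (S := 184):
  F = 27
  U = 90
  V = 105 + 4·90 = 465
  S = 184
  E = 135 − 3·27 + 465 − 184 = 335
Option 2 (F + 21, U := 114):
  F = 27 + 21 = 48
  U = 114
  V = 105 + 4·114 = 561
  S = 279 − 4·48 = 87
  E = 135 − 3·48 + 561 − 87 = 465
E: 335 − 465 = -130

-130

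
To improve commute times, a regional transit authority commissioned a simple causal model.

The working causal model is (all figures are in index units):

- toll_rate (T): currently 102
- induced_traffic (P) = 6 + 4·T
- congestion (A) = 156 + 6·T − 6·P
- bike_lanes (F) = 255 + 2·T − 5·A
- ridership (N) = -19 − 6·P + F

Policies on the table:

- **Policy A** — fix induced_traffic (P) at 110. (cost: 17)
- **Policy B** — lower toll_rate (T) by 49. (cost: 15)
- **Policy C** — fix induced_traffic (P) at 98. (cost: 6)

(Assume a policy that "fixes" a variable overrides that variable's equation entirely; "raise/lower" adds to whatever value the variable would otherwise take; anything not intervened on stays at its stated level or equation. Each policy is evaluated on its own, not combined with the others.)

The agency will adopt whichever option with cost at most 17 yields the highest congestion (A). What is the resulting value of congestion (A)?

Policy A (P := 110):
  T = 102
  P = 110
  A = 156 + 6·102 − 6·110 = 108
Policy B (T − 49):
  T = 102 − 49 = 53
  P = 6 + 4·53 = 218
  A = 156 + 6·53 − 6·218 = -834
Policy C (P := 98):
  T = 102
  P = 98
  A = 156 + 6·102 − 6·98 = 180
Comparing — Policy A: A=108, Policy B: A=-834, Policy C: A=180. Highest is 180 (Policy C).

180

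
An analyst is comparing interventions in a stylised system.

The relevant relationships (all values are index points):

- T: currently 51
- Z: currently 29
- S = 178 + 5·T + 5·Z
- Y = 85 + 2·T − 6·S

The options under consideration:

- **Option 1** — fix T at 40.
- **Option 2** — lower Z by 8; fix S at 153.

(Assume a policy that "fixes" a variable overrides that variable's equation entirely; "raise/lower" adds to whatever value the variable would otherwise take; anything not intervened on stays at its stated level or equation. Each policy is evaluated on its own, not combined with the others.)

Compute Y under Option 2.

Option 2 (Z − 8, S := 153):
  T = 51
  Z = 29 − 8 = 21
  S = 153
  Y = 85 + 2·51 − 6·153 = -731

-731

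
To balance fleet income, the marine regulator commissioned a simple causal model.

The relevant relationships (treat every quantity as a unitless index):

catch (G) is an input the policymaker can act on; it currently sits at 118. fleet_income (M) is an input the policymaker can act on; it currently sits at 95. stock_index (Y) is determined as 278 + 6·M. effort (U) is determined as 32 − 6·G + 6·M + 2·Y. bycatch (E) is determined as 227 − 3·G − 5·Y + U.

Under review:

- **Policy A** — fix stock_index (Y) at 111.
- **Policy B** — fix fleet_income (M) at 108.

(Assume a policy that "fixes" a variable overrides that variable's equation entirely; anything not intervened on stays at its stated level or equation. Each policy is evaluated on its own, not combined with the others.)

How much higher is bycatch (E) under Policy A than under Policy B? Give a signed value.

2367

Policy A (Y := 111):
  G = 118
  M = 95
  Y = 111
  U = 32 − 6·118 + 6·95 + 2·111 = 116
  E = 227 − 3·118 − 5·111 + 116 = -566
Policy B (M := 108):
  G = 118
  M = 108
  Y = 278 + 6·108 = 926
  U = 32 − 6·118 + 6·108 + 2·926 = 1824
  E = 227 − 3·118 − 5·926 + 1824 = -2933
E: -566 − (-2933) = 2367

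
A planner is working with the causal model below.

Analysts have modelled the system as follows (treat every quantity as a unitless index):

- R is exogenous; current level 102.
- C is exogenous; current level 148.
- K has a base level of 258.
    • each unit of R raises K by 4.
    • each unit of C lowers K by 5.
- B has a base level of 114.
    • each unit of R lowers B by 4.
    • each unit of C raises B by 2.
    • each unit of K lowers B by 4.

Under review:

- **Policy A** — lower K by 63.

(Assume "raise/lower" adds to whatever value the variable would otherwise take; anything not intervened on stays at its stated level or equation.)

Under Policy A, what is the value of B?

Policy A (K − 63):
  R = 102
  C = 148
  K = 258 + 4·102 − 5·148 (−63 from intervention) = -137
  B = 114 − 4·102 + 2·148 − 4·(-137) = 550

550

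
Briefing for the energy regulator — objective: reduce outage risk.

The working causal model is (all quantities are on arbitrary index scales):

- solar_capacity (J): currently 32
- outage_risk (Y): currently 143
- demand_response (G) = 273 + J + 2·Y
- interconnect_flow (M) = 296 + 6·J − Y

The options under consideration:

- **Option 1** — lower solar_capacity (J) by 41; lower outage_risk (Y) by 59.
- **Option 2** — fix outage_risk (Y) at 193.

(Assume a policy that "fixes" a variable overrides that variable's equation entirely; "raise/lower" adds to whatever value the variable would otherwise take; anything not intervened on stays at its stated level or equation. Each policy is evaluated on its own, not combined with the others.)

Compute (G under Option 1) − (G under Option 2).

Option 1 (J − 41, Y − 59):
  J = 32 − 41 = -9
  Y = 143 − 59 = 84
  G = 273 + (-9) + 2·84 = 432
Option 2 (Y := 193):
  J = 32
  Y = 193
  G = 273 + 32 + 2·193 = 691
G: 432 − 691 = -259

-259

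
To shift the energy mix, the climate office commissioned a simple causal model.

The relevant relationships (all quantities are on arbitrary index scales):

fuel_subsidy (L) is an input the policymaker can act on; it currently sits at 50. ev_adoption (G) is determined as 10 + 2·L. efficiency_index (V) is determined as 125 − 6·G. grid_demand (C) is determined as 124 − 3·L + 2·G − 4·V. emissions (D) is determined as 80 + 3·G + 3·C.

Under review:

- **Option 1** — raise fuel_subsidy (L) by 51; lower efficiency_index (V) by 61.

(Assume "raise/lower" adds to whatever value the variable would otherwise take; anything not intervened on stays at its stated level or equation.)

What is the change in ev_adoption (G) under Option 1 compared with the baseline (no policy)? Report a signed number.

Baseline:
  L = 50
  G = 10 + 2·50 = 110
Option 1 (L + 51, V − 61):
  L = 50 + 51 = 101
  G = 10 + 2·101 = 212
Change in G: 212 − 110 = 102

102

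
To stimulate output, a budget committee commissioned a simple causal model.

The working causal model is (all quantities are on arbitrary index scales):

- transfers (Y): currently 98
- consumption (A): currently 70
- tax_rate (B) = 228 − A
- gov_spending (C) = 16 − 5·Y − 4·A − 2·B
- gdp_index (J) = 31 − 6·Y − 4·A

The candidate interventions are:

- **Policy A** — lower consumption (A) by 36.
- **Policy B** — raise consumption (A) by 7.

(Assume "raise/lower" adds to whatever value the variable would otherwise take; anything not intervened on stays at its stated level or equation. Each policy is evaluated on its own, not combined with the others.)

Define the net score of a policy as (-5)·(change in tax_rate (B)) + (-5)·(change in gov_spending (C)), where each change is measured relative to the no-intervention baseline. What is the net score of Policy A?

-540

Baseline:
  Y = 98
  A = 70
  B = 228 − 70 = 158
  C = 16 − 5·98 − 4·70 − 2·158 = -1070
Policy A (A − 36):
  Y = 98
  A = 70 − 36 = 34
  B = 228 − 34 = 194
  C = 16 − 5·98 − 4·34 − 2·194 = -998
ΔB = 194 − 158 = 36; ΔC = -998 − (-1070) = 72
Score = (-5)·36 + (-5)·72 = -540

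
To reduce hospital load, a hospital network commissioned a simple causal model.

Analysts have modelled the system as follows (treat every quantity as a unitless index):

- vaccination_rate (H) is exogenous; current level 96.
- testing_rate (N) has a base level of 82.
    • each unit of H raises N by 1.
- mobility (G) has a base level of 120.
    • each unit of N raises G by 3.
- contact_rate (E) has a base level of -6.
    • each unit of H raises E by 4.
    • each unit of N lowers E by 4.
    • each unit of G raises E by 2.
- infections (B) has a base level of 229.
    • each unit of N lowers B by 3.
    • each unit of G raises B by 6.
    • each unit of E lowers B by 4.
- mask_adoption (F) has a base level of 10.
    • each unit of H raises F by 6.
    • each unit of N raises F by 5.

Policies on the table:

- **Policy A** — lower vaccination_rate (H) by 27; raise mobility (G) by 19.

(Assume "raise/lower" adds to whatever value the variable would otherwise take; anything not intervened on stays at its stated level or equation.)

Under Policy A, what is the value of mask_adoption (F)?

Policy A (H − 27, G + 19):
  H = 96 − 27 = 69
  N = 82 + 69 = 151
  F = 10 + 6·69 + 5·151 = 1179

1179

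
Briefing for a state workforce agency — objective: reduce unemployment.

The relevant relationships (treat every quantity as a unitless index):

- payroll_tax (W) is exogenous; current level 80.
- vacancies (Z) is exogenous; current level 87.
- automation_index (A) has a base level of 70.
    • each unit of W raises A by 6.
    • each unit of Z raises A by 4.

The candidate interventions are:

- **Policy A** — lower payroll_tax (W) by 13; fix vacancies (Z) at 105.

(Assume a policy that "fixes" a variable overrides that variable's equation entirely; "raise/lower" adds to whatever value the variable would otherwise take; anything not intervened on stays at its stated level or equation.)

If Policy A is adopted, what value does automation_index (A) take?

892

Policy A (W − 13, Z := 105):
  W = 80 − 13 = 67
  Z = 105
  A = 70 + 6·67 + 4·105 = 892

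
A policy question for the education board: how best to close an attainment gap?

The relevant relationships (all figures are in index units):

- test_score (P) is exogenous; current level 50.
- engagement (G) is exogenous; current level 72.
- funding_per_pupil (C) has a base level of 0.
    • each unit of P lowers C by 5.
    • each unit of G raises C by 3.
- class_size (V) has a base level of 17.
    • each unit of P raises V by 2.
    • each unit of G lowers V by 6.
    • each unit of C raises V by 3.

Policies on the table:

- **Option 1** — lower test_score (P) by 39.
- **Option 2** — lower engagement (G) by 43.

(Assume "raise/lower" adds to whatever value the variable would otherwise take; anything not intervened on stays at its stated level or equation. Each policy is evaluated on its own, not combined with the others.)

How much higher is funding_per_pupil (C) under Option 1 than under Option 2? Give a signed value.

324

Option 1 (P − 39):
  P = 50 − 39 = 11
  G = 72
  C = 0 − 5·11 + 3·72 = 161
Option 2 (G − 43):
  P = 50
  G = 72 − 43 = 29
  C = 0 − 5·50 + 3·29 = -163
C: 161 − (-163) = 324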